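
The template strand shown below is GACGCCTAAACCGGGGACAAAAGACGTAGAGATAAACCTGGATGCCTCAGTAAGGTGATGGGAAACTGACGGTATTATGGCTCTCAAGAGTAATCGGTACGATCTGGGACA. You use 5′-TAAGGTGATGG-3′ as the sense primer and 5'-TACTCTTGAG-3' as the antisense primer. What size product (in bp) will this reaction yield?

42 bp

Scanning the template, TAAGGTGATGG occurs at positions 51–61; this primer anneals to the bottom strand there with its 3' end pointing downstream.
The reverse primer's reverse complement is CTCAAGAGTA, which matches the template at positions 83–92.
Product length = (reverse-primer end) − (forward-primer start) + 1 = 92 − 51 + 1 = 42 bp.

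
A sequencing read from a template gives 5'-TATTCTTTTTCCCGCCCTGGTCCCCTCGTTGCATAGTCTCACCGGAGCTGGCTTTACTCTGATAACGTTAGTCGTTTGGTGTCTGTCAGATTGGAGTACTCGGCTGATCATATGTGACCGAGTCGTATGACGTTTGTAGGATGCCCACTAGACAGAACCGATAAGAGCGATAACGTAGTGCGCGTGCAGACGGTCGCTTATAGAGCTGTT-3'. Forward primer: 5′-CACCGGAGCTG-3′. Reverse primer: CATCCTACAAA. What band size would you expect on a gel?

104 bp

Scanning the template, CACCGGAGCTG occurs at positions 40–50; this primer anneals to the bottom strand there with its 3' end pointing downstream.
Reverse complement of the reverse primer: TTTGTAGGATG. This occurs on the top strand at positions 133–143.
Product length = (reverse-primer end) − (forward-primer start) + 1 = 143 − 40 + 1 = 104 bp.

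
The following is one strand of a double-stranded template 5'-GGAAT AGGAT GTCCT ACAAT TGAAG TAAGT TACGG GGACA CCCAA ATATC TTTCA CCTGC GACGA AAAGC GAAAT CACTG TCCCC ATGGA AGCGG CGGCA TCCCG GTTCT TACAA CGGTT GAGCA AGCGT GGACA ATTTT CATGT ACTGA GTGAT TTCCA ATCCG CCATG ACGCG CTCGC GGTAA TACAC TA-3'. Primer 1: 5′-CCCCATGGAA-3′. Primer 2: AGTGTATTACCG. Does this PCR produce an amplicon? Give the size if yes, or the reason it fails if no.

Primer 1 (CCCCATGGAA) matches the top strand at positions 82–91; it acts as a forward primer.
Primer 2's reverse complement is CGGTAATACACT, matching the top strand at positions 180–191; it acts as a reverse primer.
The 3' ends face each other across positions 82–191, giving a 110 bp product.

Yes — a 110 bp product.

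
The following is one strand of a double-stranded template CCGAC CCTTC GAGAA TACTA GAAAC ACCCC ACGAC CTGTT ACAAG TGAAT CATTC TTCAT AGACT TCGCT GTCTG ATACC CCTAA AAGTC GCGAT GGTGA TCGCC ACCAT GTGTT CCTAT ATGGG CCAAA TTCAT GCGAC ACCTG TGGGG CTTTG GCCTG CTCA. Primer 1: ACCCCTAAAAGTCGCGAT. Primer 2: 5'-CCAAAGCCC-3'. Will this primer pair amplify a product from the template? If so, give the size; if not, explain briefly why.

Yes — a 79 bp product.

Primer 1 (ACCCCTAAAAGTCGCGAT) matches the top strand at positions 78–95; it acts as a forward primer.
Primer 2's reverse complement is GGGCTTTGG, matching the top strand at positions 148–156; it acts as a reverse primer.
The 3' ends face each other across positions 78–156, giving a 79 bp product.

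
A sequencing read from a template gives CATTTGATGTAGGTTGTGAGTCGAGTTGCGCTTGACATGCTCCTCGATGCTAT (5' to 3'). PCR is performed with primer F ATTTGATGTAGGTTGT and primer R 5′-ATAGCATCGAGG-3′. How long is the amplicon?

Forward primer ATTTGATGTAGGTTGT is found on the top strand at positions 2–17.
The reverse primer's reverse complement is CCTCGATGCTAT, which matches the template at positions 42–53.
Product length = (reverse-primer end) − (forward-primer start) + 1 = 53 − 2 + 1 = 52 bp.

52 bp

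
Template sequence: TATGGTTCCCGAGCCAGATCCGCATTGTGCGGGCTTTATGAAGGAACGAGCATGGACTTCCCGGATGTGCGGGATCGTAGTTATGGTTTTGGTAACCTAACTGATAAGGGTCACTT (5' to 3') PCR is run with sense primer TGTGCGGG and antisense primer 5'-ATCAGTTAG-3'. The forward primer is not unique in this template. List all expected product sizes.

80 bp, 40 bp

The forward primer TGTGCGGG matches the top strand at positions 26–33, 66–73.
The reverse primer's reverse complement is CTAACTGAT, matching at positions 97–105.
Each forward site pairs with the reverse site to give a product ending at position 105: sizes 80, 40 bp.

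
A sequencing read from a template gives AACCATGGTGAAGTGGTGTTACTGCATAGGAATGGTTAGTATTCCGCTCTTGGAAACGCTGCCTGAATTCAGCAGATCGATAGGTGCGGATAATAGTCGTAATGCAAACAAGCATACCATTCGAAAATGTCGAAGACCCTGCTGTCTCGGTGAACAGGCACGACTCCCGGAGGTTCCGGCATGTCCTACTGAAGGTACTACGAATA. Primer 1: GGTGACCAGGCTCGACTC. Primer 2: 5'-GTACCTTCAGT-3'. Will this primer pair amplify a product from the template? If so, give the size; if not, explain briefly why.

No product — primer 1 has no binding site in the template.

Primer 1 (GGTGACCAGGCTCGACTC) does not match the top strand, and its reverse complement GAGTCGAGCCTGGTCACC does not match either.
With no annealing site for primer 1, no amplification occurs.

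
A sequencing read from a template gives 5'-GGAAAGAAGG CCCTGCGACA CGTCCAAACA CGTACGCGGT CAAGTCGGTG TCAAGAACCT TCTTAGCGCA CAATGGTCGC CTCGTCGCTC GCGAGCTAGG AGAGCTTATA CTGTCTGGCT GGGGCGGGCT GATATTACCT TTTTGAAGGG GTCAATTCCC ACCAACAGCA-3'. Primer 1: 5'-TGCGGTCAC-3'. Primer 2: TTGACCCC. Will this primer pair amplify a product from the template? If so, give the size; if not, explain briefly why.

No product — primer 1 has no binding site in the template.

Primer 1 (TGCGGTCAC) does not match the top strand, and its reverse complement GTGACCGCA does not match either.
With no annealing site for primer 1, no amplification occurs.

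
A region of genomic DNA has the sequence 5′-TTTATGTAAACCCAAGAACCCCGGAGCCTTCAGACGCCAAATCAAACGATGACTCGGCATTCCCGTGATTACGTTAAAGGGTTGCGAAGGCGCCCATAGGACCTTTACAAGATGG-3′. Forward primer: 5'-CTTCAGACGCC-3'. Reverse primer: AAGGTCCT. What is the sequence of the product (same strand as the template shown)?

The forward primer matches the template at positions 28–38.
Reverse complement of the reverse primer: AGGACCTT. This occurs on the top strand at positions 98–105.
The product is the template from position 28 through 105 (78 bp).

5'-CTTCAGACGCCAAATCAAACGATGACTCGGCATTCCCGTGATTACGTTAAAGGGTTGCGAAGGCGCCCATAGGACCTT-3'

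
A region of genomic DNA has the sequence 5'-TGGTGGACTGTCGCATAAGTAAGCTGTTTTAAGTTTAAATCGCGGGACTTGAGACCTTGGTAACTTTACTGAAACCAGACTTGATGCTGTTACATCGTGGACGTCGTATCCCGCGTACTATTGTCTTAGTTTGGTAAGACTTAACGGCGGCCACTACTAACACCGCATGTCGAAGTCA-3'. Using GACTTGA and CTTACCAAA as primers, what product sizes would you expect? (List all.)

The forward primer GACTTGA matches the top strand at positions 46–52, 78–84.
The reverse primer's reverse complement is TTTGGTAAG, matching at positions 130–138.
Each forward site pairs with the reverse site to give a product ending at position 138: sizes 93, 61 bp.

93 bp, 61 bp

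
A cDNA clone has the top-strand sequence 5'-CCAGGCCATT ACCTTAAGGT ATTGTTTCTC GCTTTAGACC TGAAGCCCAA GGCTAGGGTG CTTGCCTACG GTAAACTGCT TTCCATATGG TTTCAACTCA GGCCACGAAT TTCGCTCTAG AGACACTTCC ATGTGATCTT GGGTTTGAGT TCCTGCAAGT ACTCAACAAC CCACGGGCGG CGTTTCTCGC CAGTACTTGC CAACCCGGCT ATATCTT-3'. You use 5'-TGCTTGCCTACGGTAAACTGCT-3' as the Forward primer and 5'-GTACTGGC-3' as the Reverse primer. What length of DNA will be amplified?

138 bp

The forward primer matches the template at positions 59–80.
Reverse complement of the reverse primer: GCCAGTAC. This occurs on the top strand at positions 189–196.
Amplicon spans positions 59–196: 138 bp.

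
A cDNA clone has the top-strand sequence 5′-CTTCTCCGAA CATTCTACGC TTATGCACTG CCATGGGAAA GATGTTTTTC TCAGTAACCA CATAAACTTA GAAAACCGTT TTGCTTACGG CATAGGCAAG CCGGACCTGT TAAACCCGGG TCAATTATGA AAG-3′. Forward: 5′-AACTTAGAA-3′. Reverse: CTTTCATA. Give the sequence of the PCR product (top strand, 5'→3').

Forward primer AACTTAGAA is found on the top strand at positions 65–73.
Reverse complement of the reverse primer: TATGAAAG. This occurs on the top strand at positions 126–133.
The product is the template from position 65 through 133 (69 bp).

5'-AACTTAGAAAACCGTTTTGCTTACGGCATAGGCAAGCCGGACCTGTTAAACCCGGGTCAATTATGAAAG-3'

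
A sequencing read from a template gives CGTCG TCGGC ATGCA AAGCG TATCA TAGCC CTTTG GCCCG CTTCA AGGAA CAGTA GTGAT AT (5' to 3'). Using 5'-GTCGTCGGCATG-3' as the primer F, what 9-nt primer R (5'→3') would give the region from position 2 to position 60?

The product's 3' end on the top strand is position 60.
The reverse primer anneals to the top strand over positions 52–60, i.e. to AGTAGTGAT.
Its sequence written 5'→3' is the reverse complement: ATCACTACT.

5'-ATCACTACT-3'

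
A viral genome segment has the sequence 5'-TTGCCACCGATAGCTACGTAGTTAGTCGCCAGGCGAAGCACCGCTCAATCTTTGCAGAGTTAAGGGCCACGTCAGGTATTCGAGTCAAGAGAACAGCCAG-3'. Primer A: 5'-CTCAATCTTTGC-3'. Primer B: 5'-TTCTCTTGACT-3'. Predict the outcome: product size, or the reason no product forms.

Yes — a 50 bp product.

Primer A (CTCAATCTTTGC) matches the top strand at positions 44–55; it acts as a forward primer.
Primer B's reverse complement is AGTCAAGAGAA, matching the top strand at positions 83–93; it acts as a reverse primer.
The 3' ends face each other across positions 44–93, giving a 50 bp product.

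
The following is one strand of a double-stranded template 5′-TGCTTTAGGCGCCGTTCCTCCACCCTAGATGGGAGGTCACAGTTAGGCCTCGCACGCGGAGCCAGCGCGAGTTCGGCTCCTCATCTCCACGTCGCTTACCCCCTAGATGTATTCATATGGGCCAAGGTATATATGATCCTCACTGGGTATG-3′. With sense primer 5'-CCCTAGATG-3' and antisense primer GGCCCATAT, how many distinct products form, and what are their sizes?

Two products: 101 bp, 23 bp

The forward primer CCCTAGATG matches the top strand at positions 23–31, 101–109.
The reverse primer's reverse complement is ATATGGGCC, matching at positions 115–123.
Each forward site pairs with the reverse site to give a product ending at position 123: sizes 101, 23 bp.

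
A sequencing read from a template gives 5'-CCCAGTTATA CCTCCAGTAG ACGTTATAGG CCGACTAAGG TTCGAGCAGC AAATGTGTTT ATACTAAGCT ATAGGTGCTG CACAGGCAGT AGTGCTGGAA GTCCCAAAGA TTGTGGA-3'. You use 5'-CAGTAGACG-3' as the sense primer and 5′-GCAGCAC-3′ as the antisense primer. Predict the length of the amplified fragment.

67 bp

Scanning the template, CAGTAGACG occurs at positions 15–23; this primer anneals to the bottom strand there with its 3' end pointing downstream.
Reverse complement of the reverse primer: GTGCTGC. This occurs on the top strand at positions 75–81.
The product runs from position 15 to position 81, so its length is 81 − 15 + 1 = 67 bp.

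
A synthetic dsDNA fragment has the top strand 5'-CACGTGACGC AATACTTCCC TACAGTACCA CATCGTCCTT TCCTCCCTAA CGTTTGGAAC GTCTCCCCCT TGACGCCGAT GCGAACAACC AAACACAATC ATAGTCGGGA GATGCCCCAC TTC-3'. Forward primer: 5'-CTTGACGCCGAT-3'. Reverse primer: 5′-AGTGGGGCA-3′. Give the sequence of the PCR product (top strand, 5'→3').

5'-CTTGACGCCGATGCGAACAACCAAACACAATCATAGTCGGGAGATGCCCCACT-3'

Scanning the template, CTTGACGCCGAT occurs at positions 69–80; this primer anneals to the bottom strand there with its 3' end pointing downstream.
The reverse primer's reverse complement is TGCCCCACT, which matches the template at positions 113–121.
The product is the template from position 69 through 121 (53 bp).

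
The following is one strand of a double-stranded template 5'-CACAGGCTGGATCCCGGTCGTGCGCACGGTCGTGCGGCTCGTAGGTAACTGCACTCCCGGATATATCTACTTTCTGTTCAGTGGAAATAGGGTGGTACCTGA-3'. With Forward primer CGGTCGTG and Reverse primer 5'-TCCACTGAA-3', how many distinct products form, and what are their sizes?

The forward primer CGGTCGTG matches the top strand at positions 15–22, 27–34.
The reverse primer's reverse complement is TTCAGTGGA, matching at positions 77–85.
Each forward site pairs with the reverse site to give a product ending at position 85: sizes 71, 59 bp.

Two products: 71 bp, 59 bp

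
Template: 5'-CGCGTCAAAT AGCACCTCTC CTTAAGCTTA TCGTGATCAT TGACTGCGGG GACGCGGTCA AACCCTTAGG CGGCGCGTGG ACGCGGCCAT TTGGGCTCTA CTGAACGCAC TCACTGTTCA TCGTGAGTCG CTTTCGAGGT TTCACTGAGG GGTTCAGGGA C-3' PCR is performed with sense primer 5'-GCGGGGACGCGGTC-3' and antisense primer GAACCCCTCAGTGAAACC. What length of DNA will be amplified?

The forward primer matches the template at positions 46–59.
Reverse complement of the reverse primer: GGTTTCACTGAGGGGTTC. This occurs on the top strand at positions 138–155.
Product length = (reverse-primer end) − (forward-primer start) + 1 = 155 − 46 + 1 = 110 bp.

110 bp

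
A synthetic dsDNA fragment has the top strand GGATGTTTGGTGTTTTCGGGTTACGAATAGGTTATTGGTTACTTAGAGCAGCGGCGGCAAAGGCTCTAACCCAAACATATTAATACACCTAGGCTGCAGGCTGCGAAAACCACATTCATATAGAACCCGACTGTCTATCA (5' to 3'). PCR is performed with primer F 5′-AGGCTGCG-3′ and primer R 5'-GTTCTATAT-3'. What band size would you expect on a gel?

The forward primer matches the template at positions 98–105.
Reverse complement of the reverse primer: ATATAGAAC. This occurs on the top strand at positions 118–126.
Product length = (reverse-primer end) − (forward-primer start) + 1 = 126 − 98 + 1 = 29 bp.

29 bp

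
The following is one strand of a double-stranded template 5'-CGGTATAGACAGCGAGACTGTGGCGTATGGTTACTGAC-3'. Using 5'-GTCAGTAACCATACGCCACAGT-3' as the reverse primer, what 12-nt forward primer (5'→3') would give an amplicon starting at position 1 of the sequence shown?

5'-CGGTATAGACAG-3'

The reverse primer's reverse complement ACTGTGGCGTATGGTTACTGAC matches the template at positions 17–38; the product starts at position 1.
The forward primer is identical to the top strand over positions 1–12: CGGTATAGACAG.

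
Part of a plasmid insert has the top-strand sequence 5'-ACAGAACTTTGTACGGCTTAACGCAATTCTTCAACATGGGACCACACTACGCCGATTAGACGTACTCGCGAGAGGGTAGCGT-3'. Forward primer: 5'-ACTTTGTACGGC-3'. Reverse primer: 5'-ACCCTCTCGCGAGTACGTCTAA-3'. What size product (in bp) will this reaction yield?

72 bp

Scanning the template, ACTTTGTACGGC occurs at positions 6–17; this primer anneals to the bottom strand there with its 3' end pointing downstream.
Taking the reverse complement of ACCCTCTCGCGAGTACGTCTAA gives TTAGACGTACTCGCGAGAGGGT, found at positions 56–77 on the template; the primer anneals here to the top strand with its 3' end pointing upstream.
Amplicon spans positions 6–77: 72 bp.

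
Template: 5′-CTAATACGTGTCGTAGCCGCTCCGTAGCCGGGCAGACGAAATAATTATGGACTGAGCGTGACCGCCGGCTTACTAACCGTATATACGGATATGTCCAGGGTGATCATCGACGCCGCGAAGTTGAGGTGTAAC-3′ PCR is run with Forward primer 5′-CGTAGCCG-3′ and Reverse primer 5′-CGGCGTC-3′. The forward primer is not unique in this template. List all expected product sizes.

104 bp, 93 bp

The forward primer CGTAGCCG matches the top strand at positions 12–19, 23–30.
The reverse primer's reverse complement is GACGCCG, matching at positions 109–115.
Each forward site pairs with the reverse site to give a product ending at position 115: sizes 104, 93 bp.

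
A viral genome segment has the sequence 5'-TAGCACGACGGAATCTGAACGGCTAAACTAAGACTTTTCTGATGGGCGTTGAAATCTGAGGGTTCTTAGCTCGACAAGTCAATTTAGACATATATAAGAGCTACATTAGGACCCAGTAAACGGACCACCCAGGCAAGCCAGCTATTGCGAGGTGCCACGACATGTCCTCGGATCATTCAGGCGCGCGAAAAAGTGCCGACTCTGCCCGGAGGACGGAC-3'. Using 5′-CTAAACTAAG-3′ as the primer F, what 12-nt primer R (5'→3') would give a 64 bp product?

The forward primer binds at positions 23–32, so a 64 bp product ends at position 23 + 64 − 1 = 86.
The reverse primer anneals to the top strand over positions 75–86, i.e. to CAAGTCAATTTA.
Its sequence written 5'→3' is the reverse complement: TAAATTGACTTG.

5'-TAAATTGACTTG-3'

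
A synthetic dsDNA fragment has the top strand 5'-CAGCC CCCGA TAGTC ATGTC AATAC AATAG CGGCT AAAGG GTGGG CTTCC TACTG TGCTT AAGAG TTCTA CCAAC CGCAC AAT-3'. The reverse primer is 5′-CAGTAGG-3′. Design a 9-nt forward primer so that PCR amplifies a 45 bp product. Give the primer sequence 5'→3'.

5'-TAGTCATGT-3'

The reverse primer's reverse complement CCTACTG matches the template at positions 49–55, so the product ends at position 55.
A 45 bp product then starts at position 55 − 45 + 1 = 11.
The forward primer is identical to the top strand there: TAGTCATGT.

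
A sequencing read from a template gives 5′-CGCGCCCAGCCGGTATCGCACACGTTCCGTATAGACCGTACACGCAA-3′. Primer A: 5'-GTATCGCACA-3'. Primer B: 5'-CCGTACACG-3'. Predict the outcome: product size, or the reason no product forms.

No product — both primers anneal to the same strand and extend in the same direction.

Primer A (GTATCGCACA) matches the top strand at positions 13–22 (3' end points downstream).
Primer B (CCGTACACG) also matches the top strand directly, at positions 36–44 — its reverse complement CGTGTACGG is not present.
Both primers anneal to the bottom strand with 3' ends pointing the same way, so neither can prime synthesis back toward the other.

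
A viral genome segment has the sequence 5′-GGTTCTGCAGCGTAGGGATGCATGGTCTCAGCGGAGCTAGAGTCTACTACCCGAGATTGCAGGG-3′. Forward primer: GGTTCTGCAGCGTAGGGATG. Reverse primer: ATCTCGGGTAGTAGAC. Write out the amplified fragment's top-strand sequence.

5'-GGTTCTGCAGCGTAGGGATGCATGGTCTCAGCGGAGCTAGAGTCTACTACCCGAGAT-3'

Forward primer GGTTCTGCAGCGTAGGGATG is found on the top strand at positions 1–20.
The reverse primer's reverse complement is GTCTACTACCCGAGAT, which matches the template at positions 42–57.
The product is the template from position 1 through 57 (57 bp).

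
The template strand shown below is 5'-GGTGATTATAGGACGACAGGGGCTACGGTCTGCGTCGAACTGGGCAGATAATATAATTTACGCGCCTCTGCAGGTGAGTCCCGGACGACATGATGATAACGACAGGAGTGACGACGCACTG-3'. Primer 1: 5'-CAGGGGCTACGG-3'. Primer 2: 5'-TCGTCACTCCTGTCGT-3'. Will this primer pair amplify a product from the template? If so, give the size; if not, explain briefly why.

Yes — a 98 bp product.

Primer 1 (CAGGGGCTACGG) matches the top strand at positions 17–28; it acts as a forward primer.
Primer 2's reverse complement is ACGACAGGAGTGACGA, matching the top strand at positions 99–114; it acts as a reverse primer.
The 3' ends face each other across positions 17–114, giving a 98 bp product.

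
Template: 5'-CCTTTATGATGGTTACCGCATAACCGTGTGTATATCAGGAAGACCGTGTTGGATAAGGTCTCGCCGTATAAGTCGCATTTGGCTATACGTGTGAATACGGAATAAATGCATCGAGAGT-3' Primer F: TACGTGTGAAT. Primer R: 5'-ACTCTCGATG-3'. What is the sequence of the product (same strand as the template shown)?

5'-TACGTGTGAATACGGAATAAATGCATCGAGAGT-3'

Scanning the template, TACGTGTGAAT occurs at positions 86–96; this primer anneals to the bottom strand there with its 3' end pointing downstream.
The reverse primer's reverse complement is CATCGAGAGT, which matches the template at positions 109–118.
The product is the template from position 86 through 118 (33 bp).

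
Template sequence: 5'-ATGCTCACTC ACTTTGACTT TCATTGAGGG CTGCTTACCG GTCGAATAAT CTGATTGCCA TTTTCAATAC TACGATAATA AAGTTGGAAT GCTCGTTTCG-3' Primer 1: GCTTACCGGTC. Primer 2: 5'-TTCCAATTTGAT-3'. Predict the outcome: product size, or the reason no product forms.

Primer 2 (TTCCAATTTGAT) does not match the top strand, and its reverse complement ATCAAATTGGAA does not match either.
With no annealing site for primer 2, no amplification occurs.

No product — primer 2 has no binding site in the template.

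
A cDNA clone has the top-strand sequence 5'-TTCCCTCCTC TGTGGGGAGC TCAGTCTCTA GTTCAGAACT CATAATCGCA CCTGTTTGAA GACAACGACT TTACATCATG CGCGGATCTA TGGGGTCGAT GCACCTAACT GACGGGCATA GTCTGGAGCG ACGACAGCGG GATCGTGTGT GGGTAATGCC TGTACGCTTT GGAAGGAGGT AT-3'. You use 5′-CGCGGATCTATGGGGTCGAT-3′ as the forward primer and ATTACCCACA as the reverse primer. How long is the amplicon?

The forward primer matches the template at positions 81–100.
Reverse complement of the reverse primer: TGTGGGTAAT. This occurs on the top strand at positions 148–157.
Product length = (reverse-primer end) − (forward-primer start) + 1 = 157 − 81 + 1 = 77 bp.

77 bp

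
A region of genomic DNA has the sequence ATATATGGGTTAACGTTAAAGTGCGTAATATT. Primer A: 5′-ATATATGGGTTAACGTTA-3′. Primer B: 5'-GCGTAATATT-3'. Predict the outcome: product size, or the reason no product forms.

No product — both primers anneal to the same strand and extend in the same direction.

Primer A (ATATATGGGTTAACGTTA) matches the top strand at positions 1–18 (3' end points downstream).
Primer B (GCGTAATATT) also matches the top strand directly, at positions 23–32 — its reverse complement AATATTACGC is not present.
Both primers anneal to the bottom strand with 3' ends pointing the same way, so neither can prime synthesis back toward the other.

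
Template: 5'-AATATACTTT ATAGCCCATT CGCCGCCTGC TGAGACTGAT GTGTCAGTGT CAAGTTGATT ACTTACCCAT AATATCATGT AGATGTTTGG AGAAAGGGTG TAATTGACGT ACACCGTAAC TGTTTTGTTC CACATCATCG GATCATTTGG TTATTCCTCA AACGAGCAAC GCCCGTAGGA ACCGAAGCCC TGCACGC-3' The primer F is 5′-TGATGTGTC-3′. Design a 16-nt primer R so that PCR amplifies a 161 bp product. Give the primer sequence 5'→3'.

The forward primer binds at positions 37–45, so a 161 bp product ends at position 37 + 161 − 1 = 197.
The reverse primer anneals to the top strand over positions 182–197, i.e. to CCGAAGCCCTGCACGC.
Its sequence written 5'→3' is the reverse complement: GCGTGCAGGGCTTCGG.

5'-GCGTGCAGGGCTTCGG-3'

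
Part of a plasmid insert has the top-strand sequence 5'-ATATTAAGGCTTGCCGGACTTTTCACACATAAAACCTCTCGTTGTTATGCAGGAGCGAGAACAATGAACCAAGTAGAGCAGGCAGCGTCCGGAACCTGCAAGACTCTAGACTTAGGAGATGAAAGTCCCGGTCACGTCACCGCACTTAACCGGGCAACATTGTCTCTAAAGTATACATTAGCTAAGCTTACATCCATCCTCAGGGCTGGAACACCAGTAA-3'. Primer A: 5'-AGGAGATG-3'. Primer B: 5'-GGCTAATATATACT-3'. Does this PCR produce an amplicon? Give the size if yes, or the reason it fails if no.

No product — primer B has no binding site in the template.

Primer B (GGCTAATATATACT) does not match the top strand, and its reverse complement AGTATATATTAGCC does not match either.
With no annealing site for primer B, no amplification occurs.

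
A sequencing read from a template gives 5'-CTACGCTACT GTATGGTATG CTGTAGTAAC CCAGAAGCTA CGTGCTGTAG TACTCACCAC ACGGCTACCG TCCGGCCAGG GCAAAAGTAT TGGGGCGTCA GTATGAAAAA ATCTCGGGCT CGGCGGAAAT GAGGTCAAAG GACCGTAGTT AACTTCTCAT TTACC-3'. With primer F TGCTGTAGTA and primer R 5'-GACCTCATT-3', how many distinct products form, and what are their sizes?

The forward primer TGCTGTAGTA matches the top strand at positions 19–28, 43–52.
The reverse primer's reverse complement is AATGAGGTC, matching at positions 128–136.
Each forward site pairs with the reverse site to give a product ending at position 136: sizes 118, 94 bp.

Two products: 118 bp, 94 bp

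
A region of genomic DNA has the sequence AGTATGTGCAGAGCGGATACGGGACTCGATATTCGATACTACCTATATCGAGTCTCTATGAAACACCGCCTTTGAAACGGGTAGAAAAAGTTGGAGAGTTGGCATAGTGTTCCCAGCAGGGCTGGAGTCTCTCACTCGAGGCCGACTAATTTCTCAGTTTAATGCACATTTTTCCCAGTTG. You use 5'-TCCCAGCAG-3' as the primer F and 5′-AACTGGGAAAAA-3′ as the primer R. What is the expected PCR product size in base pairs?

70 bp

Scanning the template, TCCCAGCAG occurs at positions 111–119; this primer anneals to the bottom strand there with its 3' end pointing downstream.
Reverse complement of the reverse primer: TTTTTCCCAGTT. This occurs on the top strand at positions 169–180.
The product runs from position 111 to position 180, so its length is 180 − 111 + 1 = 70 bp.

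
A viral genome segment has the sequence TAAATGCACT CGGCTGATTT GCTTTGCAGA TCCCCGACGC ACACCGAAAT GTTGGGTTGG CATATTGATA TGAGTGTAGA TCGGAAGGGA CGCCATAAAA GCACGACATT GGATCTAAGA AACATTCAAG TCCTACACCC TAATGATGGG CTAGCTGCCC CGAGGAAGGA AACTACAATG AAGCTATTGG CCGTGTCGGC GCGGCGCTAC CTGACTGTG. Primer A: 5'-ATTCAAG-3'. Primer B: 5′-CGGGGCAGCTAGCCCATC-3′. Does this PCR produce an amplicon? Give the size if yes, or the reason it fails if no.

Primer A (ATTCAAG) matches the top strand at positions 124–130; it acts as a forward primer.
Primer B's reverse complement is GATGGGCTAGCTGCCCCG, matching the top strand at positions 145–162; it acts as a reverse primer.
The 3' ends face each other across positions 124–162, giving a 39 bp product.

Yes — a 39 bp product.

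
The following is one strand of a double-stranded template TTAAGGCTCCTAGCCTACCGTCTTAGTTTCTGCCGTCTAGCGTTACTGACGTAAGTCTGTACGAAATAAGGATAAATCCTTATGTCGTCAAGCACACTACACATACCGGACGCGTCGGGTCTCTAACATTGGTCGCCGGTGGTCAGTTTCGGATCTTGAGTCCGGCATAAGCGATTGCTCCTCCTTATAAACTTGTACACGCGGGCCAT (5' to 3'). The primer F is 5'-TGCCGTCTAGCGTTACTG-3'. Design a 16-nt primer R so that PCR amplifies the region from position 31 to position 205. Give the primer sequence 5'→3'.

The product's 3' end on the top strand is position 205.
The reverse primer anneals to the top strand over positions 190–205, i.e. to AACTTGTACACGCGGG.
Its sequence written 5'→3' is the reverse complement: CCCGCGTGTACAAGTT.

5'-CCCGCGTGTACAAGTT-3'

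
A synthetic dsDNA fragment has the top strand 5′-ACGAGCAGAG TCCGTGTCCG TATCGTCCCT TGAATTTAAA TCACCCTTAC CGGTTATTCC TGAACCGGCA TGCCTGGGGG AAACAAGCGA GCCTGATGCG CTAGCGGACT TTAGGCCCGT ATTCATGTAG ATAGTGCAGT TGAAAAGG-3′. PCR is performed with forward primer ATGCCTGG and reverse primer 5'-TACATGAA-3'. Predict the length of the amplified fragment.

The forward primer matches the template at positions 70–77.
Reverse complement of the reverse primer: TTCATGTA. This occurs on the top strand at positions 122–129.
Amplicon spans positions 70–129: 60 bp.

60 bp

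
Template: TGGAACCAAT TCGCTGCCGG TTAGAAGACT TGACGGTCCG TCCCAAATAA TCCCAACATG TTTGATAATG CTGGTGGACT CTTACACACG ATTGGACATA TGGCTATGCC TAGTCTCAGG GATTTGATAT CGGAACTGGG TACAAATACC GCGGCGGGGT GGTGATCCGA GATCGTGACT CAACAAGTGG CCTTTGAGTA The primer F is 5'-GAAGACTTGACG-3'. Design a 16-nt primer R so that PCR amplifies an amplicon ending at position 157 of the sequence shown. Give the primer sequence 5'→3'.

5'-CCGCCGCGGTATTTGT-3'

The forward primer binds at positions 24–35; the product's 3' end on the top strand is position 157.
The reverse primer anneals to the top strand over positions 142–157, i.e. to ACAAATACCGCGGCGG.
Its sequence written 5'→3' is the reverse complement: CCGCCGCGGTATTTGT.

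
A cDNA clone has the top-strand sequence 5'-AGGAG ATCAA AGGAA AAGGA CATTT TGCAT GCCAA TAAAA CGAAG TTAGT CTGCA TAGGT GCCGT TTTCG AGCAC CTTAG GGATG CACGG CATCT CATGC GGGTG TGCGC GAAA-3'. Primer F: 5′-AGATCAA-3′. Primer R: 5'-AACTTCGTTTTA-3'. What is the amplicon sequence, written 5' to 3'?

Scanning the template, AGATCAA occurs at positions 4–10; this primer anneals to the bottom strand there with its 3' end pointing downstream.
The reverse primer's reverse complement is TAAAACGAAGTT, which matches the template at positions 36–47.
The product is the template from position 4 through 47 (44 bp).

5'-AGATCAAAGGAAAAGGACATTTTGCATGCCAATAAAACGAAGTT-3'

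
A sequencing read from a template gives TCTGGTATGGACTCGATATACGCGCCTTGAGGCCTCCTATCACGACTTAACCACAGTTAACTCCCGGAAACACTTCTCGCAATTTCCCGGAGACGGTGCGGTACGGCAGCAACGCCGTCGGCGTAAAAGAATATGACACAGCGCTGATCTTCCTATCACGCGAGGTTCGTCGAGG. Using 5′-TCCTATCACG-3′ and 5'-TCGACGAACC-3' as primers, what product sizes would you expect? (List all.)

139 bp, 23 bp

The forward primer TCCTATCACG matches the top strand at positions 35–44, 151–160.
The reverse primer's reverse complement is GGTTCGTCGA, matching at positions 164–173.
Each forward site pairs with the reverse site to give a product ending at position 173: sizes 139, 23 bp.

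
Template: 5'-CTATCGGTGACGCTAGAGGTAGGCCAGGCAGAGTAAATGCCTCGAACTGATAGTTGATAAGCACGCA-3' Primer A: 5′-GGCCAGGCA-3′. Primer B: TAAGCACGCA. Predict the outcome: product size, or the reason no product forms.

No product — both primers anneal to the same strand and extend in the same direction.

Primer A (GGCCAGGCA) matches the top strand at positions 22–30 (3' end points downstream).
Primer B (TAAGCACGCA) also matches the top strand directly, at positions 58–67 — its reverse complement TGCGTGCTTA is not present.
Both primers anneal to the bottom strand with 3' ends pointing the same way, so neither can prime synthesis back toward the other.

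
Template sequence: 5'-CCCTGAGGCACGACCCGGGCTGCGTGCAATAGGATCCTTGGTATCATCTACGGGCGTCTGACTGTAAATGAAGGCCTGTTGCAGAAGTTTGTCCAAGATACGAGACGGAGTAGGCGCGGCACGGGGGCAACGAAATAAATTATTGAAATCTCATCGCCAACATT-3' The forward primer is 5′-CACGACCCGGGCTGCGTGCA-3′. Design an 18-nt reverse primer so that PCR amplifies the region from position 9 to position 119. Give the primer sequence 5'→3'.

The product's 3' end on the top strand is position 119.
The reverse primer anneals to the top strand over positions 102–119, i.e. to GAGACGGAGTAGGCGCGG.
Its sequence written 5'→3' is the reverse complement: CCGCGCCTACTCCGTCTC.

5'-CCGCGCCTACTCCGTCTC-3'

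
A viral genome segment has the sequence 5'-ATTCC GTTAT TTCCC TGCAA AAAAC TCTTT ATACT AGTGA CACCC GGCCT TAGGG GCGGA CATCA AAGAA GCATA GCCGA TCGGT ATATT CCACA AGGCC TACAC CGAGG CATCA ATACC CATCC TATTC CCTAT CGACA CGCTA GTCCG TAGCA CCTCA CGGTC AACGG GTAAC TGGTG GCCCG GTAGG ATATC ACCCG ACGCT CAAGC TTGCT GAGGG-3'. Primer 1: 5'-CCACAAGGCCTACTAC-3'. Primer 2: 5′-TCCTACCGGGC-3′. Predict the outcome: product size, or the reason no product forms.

Primer 1 (CCACAAGGCCTACTAC) does not match the top strand, and its reverse complement GTAGTAGGCCTTGTGG does not match either.
With no annealing site for primer 1, no amplification occurs.

No product — primer 1 has no binding site in the template.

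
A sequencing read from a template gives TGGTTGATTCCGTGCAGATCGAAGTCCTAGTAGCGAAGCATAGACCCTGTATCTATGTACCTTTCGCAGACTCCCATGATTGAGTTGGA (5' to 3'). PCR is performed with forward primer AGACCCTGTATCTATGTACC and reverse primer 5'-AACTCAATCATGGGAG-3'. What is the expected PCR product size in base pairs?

45 bp

Scanning the template, AGACCCTGTATCTATGTACC occurs at positions 42–61; this primer anneals to the bottom strand there with its 3' end pointing downstream.
Reverse complement of the reverse primer: CTCCCATGATTGAGTT. This occurs on the top strand at positions 71–86.
Amplicon spans positions 42–86: 45 bp.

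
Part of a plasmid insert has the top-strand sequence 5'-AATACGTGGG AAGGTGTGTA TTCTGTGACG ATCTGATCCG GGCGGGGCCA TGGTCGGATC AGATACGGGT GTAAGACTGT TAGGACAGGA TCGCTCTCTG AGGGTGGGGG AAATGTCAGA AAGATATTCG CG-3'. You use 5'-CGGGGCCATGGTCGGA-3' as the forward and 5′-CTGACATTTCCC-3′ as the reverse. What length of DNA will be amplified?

77 bp

Scanning the template, CGGGGCCATGGTCGGA occurs at positions 43–58; this primer anneals to the bottom strand there with its 3' end pointing downstream.
Reverse complement of the reverse primer: GGGAAATGTCAG. This occurs on the top strand at positions 108–119.
Product length = (reverse-primer end) − (forward-primer start) + 1 = 119 − 43 + 1 = 77 bp.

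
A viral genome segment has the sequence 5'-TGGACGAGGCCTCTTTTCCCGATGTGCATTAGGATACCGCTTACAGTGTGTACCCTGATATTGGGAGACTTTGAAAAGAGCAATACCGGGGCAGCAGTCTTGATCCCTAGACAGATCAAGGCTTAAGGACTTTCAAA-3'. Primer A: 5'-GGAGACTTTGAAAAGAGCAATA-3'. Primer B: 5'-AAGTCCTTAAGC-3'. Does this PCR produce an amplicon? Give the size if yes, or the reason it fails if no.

Primer A (GGAGACTTTGAAAAGAGCAATA) matches the top strand at positions 64–85; it acts as a forward primer.
Primer B's reverse complement is GCTTAAGGACTT, matching the top strand at positions 121–132; it acts as a reverse primer.
The 3' ends face each other across positions 64–132, giving a 69 bp product.

Yes — a 69 bp product.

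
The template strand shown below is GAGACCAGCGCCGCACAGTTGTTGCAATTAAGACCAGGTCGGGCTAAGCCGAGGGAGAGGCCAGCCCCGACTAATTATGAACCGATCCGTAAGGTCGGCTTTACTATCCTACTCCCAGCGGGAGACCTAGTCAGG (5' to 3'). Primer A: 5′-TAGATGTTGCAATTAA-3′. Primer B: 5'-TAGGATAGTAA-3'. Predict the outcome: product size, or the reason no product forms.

Primer A (TAGATGTTGCAATTAA) does not match the top strand, and its reverse complement TTAATTGCAACATCTA does not match either.
With no annealing site for primer A, no amplification occurs.

No product — primer A has no binding site in the template.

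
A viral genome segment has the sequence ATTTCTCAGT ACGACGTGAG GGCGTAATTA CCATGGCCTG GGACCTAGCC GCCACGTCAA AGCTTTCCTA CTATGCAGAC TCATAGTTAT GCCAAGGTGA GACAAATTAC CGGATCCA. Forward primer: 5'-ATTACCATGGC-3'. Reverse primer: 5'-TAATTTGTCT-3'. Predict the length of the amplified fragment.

The forward primer matches the template at positions 27–37.
The reverse primer's reverse complement is AGACAAATTA, which matches the template at positions 100–109.
Product length = (reverse-primer end) − (forward-primer start) + 1 = 109 − 27 + 1 = 83 bp.

83 bp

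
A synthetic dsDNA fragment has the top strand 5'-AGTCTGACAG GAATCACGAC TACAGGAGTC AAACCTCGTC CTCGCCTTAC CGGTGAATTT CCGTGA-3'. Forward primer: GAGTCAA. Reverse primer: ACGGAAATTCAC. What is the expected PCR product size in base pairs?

39 bp

Forward primer GAGTCAA is found on the top strand at positions 26–32.
The reverse primer's reverse complement is GTGAATTTCCGT, which matches the template at positions 53–64.
Product length = (reverse-primer end) − (forward-primer start) + 1 = 64 − 26 + 1 = 39 bp.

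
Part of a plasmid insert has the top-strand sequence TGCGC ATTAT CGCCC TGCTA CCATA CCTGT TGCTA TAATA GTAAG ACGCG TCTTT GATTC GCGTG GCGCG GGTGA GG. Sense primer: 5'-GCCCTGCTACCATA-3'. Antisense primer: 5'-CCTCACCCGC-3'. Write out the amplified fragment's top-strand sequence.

Forward primer GCCCTGCTACCATA is found on the top strand at positions 12–25.
The reverse primer's reverse complement is GCGGGTGAGG, which matches the template at positions 68–77.
The product is the template from position 12 through 77 (66 bp).

5'-GCCCTGCTACCATACCTGTTGCTATAATAGTAAGACGCGTCTTTGATTCGCGTGGCGCGGGTGAGG-3'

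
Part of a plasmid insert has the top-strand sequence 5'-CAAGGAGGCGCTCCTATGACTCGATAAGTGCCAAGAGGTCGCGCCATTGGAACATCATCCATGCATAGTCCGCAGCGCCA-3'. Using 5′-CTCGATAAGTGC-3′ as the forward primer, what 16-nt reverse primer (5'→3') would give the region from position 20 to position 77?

The product's 3' end on the top strand is position 77.
The reverse primer anneals to the top strand over positions 62–77, i.e. to TGCATAGTCCGCAGCG.
Its sequence written 5'→3' is the reverse complement: CGCTGCGGACTATGCA.

5'-CGCTGCGGACTATGCA-3'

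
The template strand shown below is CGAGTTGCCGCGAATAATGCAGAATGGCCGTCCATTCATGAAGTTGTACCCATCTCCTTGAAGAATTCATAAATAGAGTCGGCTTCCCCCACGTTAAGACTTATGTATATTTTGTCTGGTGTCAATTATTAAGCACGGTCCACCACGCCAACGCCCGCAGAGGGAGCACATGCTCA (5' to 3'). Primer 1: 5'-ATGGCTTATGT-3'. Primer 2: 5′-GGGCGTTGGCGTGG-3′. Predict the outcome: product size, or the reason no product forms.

Primer 1 (ATGGCTTATGT) does not match the top strand, and its reverse complement ACATAAGCCAT does not match either.
With no annealing site for primer 1, no amplification occurs.

No product — primer 1 has no binding site in the template.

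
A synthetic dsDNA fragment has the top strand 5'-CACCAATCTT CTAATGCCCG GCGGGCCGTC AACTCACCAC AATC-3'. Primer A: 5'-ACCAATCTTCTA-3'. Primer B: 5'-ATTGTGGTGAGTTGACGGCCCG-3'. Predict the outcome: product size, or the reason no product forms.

Yes — a 42 bp product.

Primer A (ACCAATCTTCTA) matches the top strand at positions 2–13; it acts as a forward primer.
Primer B's reverse complement is CGGGCCGTCAACTCACCACAAT, matching the top strand at positions 22–43; it acts as a reverse primer.
The 3' ends face each other across positions 2–43, giving a 42 bp product.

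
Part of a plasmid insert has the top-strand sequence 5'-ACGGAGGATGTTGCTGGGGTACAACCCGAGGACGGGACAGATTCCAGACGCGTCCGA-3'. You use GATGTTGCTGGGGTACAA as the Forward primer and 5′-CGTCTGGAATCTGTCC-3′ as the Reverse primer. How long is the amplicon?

Scanning the template, GATGTTGCTGGGGTACAA occurs at positions 7–24; this primer anneals to the bottom strand there with its 3' end pointing downstream.
The reverse primer's reverse complement is GGACAGATTCCAGACG, which matches the template at positions 35–50.
The product runs from position 7 to position 50, so its length is 50 − 7 + 1 = 44 bp.

44 bp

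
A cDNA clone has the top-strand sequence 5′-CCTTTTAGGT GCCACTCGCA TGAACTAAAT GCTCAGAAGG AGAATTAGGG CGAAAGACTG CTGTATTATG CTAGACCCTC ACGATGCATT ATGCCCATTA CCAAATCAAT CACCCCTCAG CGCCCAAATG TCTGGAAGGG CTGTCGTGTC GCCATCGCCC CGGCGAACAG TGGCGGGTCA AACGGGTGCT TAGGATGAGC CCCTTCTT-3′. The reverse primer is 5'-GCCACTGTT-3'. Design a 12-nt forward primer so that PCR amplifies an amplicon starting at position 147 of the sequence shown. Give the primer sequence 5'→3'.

5'-TGTCGCCATCGC-3'

The reverse primer's reverse complement AACAGTGGC matches the template at positions 166–174; the product starts at position 147.
The forward primer is identical to the top strand over positions 147–158: TGTCGCCATCGC.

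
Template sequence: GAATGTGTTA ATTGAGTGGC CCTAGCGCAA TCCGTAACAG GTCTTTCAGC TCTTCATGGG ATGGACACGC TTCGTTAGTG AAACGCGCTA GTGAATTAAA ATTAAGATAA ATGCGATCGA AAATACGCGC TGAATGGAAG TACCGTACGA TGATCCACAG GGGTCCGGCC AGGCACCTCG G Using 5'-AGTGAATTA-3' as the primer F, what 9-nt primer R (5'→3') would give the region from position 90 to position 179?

The product's 3' end on the top strand is position 179.
The reverse primer anneals to the top strand over positions 171–179, i.e. to AGGCACCTC.
Its sequence written 5'→3' is the reverse complement: GAGGTGCCT.

5'-GAGGTGCCT-3'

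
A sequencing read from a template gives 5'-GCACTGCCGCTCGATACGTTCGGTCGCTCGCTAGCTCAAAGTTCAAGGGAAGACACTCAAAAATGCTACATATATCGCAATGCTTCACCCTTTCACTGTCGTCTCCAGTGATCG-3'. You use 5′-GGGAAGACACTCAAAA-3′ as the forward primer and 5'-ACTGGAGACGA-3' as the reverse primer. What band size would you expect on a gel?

63 bp

Forward primer GGGAAGACACTCAAAA is found on the top strand at positions 47–62.
Reverse complement of the reverse primer: TCGTCTCCAGT. This occurs on the top strand at positions 99–109.
Amplicon spans positions 47–109: 63 bp.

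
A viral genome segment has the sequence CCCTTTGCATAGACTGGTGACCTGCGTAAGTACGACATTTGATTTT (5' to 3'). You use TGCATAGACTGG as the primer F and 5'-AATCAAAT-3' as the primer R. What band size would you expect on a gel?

39 bp

Forward primer TGCATAGACTGG is found on the top strand at positions 6–17.
Taking the reverse complement of AATCAAAT gives ATTTGATT, found at positions 37–44 on the template; the primer anneals here to the top strand with its 3' end pointing upstream.
Amplicon spans positions 6–44: 39 bp.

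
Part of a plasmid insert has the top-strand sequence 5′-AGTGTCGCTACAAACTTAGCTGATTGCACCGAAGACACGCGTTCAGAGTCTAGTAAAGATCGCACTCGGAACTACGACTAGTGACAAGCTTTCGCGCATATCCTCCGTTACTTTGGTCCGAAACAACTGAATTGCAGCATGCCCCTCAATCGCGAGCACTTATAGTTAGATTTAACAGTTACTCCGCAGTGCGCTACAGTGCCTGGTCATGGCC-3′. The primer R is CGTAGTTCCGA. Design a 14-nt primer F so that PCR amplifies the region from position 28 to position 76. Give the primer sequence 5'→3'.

5'-ACCGAAGACACGCG-3'

The reverse primer's reverse complement TCGGAACTACG matches the template at positions 66–76; the product starts at position 28.
The forward primer is identical to the top strand over positions 28–41: ACCGAAGACACGCG.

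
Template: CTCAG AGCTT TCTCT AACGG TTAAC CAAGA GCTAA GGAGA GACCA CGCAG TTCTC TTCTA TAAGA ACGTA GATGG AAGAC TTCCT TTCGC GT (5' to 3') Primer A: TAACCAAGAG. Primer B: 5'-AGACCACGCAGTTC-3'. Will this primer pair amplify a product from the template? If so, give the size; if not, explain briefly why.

Primer A (TAACCAAGAG) matches the top strand at positions 22–31 (3' end points downstream).
Primer B (AGACCACGCAGTTC) also matches the top strand directly, at positions 40–53 — its reverse complement GAACTGCGTGGTCT is not present.
Both primers anneal to the bottom strand with 3' ends pointing the same way, so neither can prime synthesis back toward the other.

No product — both primers anneal to the same strand and extend in the same direction.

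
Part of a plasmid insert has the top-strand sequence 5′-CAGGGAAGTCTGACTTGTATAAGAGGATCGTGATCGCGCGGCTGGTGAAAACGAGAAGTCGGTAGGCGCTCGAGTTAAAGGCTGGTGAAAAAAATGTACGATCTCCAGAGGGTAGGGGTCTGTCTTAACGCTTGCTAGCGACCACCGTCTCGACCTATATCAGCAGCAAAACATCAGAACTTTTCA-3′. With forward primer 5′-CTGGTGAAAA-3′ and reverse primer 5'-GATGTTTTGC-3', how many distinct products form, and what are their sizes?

The forward primer CTGGTGAAAA matches the top strand at positions 42–51, 82–91.
The reverse primer's reverse complement is GCAAAACATC, matching at positions 166–175.
Each forward site pairs with the reverse site to give a product ending at position 175: sizes 134, 94 bp.

Two products: 134 bp, 94 bp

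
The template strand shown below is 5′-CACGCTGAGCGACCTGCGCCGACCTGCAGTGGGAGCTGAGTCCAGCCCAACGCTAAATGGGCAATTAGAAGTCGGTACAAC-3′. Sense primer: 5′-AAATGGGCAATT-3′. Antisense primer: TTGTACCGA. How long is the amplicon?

26 bp

Forward primer AAATGGGCAATT is found on the top strand at positions 55–66.
Taking the reverse complement of TTGTACCGA gives TCGGTACAA, found at positions 72–80 on the template; the primer anneals here to the top strand with its 3' end pointing upstream.
Product length = (reverse-primer end) − (forward-primer start) + 1 = 80 − 55 + 1 = 26 bp.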